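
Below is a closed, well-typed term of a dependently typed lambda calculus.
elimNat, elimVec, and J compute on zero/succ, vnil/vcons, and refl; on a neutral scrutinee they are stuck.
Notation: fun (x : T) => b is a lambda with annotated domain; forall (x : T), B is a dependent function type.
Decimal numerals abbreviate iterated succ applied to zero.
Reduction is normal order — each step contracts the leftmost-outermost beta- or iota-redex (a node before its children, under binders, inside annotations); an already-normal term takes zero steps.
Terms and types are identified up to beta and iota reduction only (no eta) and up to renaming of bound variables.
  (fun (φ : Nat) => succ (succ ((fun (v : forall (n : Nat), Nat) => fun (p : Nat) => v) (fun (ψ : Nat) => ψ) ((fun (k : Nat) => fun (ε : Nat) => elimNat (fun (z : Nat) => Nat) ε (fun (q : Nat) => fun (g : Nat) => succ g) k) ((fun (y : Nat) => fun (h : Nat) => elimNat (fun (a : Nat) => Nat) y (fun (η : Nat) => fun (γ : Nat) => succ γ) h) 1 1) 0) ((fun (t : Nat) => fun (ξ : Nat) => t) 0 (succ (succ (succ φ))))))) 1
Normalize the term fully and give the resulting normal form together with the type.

normal form:
  2
the term's type:
  Nat
observation: the term reaches its normal form after 6 normal-order steps.


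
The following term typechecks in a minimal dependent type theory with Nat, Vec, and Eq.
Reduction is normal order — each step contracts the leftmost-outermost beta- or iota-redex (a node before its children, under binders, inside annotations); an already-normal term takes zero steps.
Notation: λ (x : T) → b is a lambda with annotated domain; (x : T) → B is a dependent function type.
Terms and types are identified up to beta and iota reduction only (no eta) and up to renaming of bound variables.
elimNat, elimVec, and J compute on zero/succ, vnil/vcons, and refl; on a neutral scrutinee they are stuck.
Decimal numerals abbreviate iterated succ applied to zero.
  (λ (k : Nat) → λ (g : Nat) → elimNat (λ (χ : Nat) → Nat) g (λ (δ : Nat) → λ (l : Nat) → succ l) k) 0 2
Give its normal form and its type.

resulting normal form:
  2
type:
  Nat


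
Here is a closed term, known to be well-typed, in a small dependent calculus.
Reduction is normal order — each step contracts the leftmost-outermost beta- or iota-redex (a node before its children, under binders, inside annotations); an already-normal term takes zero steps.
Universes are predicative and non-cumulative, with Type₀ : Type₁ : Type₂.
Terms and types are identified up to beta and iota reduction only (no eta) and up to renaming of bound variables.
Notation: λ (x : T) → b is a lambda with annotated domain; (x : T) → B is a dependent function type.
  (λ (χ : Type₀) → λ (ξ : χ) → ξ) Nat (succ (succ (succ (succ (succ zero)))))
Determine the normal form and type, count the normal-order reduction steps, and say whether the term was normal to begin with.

resulting normal form:
  succ (succ (succ (succ (succ zero))))
the term's type:
  Nat
normal-order step count: 2
term was already normal: no
first redex: a beta-redex


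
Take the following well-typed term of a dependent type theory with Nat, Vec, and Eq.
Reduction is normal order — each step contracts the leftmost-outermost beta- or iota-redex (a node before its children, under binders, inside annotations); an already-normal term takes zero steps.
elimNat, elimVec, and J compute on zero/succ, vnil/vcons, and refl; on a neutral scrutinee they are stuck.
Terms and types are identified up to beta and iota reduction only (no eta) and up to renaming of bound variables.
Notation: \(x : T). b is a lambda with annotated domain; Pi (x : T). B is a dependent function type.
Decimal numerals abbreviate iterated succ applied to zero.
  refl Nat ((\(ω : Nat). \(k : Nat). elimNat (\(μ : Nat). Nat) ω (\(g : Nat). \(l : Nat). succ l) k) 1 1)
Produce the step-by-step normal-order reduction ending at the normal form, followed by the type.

reduction (normal order):
  refl Nat ((\(ω : Nat). \(k : Nat). elimNat (\(μ : Nat). Nat) ω (\(g : Nat). \(l : Nat). succ l) k) 1 1)
  ~> refl Nat ((\(ω : Nat). elimNat (\(k : Nat). Nat) 1 (\(μ : Nat). \(g : Nat). succ g) ω) 1)
  ~> refl Nat (elimNat (\(ω : Nat). Nat) 1 (\(k : Nat). \(μ : Nat). succ μ) 1)
  ~> refl Nat ((\(ω : Nat). \(k : Nat). succ k) 0 (elimNat (\(μ : Nat). Nat) 1 (\(g : Nat). \(l : Nat). succ l) 0))
  ~> refl Nat ((\(ω : Nat). succ ω) (elimNat (\(k : Nat). Nat) 1 (\(μ : Nat). \(g : Nat). succ g) 0))
  ~> refl Nat (succ (elimNat (\(ω : Nat). Nat) 1 (\(k : Nat). \(μ : Nat). succ μ) 0))
  ~> refl Nat 2
inferred type:
  Eq Nat 2 2


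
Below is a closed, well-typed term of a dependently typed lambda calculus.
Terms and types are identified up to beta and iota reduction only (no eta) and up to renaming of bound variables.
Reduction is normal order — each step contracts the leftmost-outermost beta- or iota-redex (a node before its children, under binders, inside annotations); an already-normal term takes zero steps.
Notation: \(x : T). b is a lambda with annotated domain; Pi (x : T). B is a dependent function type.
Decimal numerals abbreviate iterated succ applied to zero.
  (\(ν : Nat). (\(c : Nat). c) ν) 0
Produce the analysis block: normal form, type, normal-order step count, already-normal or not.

reduced normal form:
  0
the term's type:
  Nat
steps to reach normal form (normal order): 2
term was already normal: no
first contracted redex: a beta-redex


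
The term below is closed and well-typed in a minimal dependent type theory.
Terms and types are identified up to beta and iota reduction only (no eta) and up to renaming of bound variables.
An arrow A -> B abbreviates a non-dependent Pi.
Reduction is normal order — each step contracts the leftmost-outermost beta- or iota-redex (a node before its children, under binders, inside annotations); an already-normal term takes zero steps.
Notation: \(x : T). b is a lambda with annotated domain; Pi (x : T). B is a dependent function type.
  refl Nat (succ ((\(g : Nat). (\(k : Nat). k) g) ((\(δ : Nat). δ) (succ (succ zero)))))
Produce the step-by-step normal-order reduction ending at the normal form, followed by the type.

reduction (normal order):
  refl Nat (succ ((\(g : Nat). (\(k : Nat). k) g) ((\(δ : Nat). δ) (succ (succ zero)))))
  ~> refl Nat (succ ((\(g : Nat). g) ((\(k : Nat). k) (succ (succ zero)))))
  ~> refl Nat (succ ((\(g : Nat). g) (succ (succ zero))))
  ~> refl Nat (succ (succ (succ zero)))
inferred type:
  Eq Nat (succ (succ (succ zero))) (succ (succ (succ zero)))


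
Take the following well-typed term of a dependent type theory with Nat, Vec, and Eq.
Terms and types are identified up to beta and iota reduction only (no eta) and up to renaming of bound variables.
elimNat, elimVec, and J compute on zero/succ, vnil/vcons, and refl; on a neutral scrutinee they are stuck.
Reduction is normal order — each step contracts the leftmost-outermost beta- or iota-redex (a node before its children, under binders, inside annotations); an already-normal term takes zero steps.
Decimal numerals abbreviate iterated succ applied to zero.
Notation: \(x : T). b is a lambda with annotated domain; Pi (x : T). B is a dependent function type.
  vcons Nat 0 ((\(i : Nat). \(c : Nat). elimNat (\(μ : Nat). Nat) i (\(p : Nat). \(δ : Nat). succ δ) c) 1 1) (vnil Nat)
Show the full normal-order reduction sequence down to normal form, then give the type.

normal-order reduction:
  vcons Nat 0 ((\(i : Nat). \(c : Nat). elimNat (\(μ : Nat). Nat) i (\(p : Nat). \(δ : Nat). succ δ) c) 1 1) (vnil Nat)
  ~> vcons Nat 0 ((\(i : Nat). elimNat (\(c : Nat). Nat) 1 (\(μ : Nat). \(p : Nat). succ p) i) 1) (vnil Nat)
  ~> vcons Nat 0 (elimNat (\(i : Nat). Nat) 1 (\(c : Nat). \(μ : Nat). succ μ) 1) (vnil Nat)
  ~> vcons Nat 0 ((\(i : Nat). \(c : Nat). succ c) 0 (elimNat (\(μ : Nat). Nat) 1 (\(p : Nat). \(δ : Nat). succ δ) 0)) (vnil Nat)
  ~> vcons Nat 0 ((\(i : Nat). succ i) (elimNat (\(c : Nat). Nat) 1 (\(μ : Nat). \(p : Nat). succ p) 0)) (vnil Nat)
  ~> vcons Nat 0 (succ (elimNat (\(i : Nat). Nat) 1 (\(c : Nat). \(μ : Nat). succ μ) 0)) (vnil Nat)
  ~> vcons Nat 0 2 (vnil Nat)
type:
  Vec Nat 1


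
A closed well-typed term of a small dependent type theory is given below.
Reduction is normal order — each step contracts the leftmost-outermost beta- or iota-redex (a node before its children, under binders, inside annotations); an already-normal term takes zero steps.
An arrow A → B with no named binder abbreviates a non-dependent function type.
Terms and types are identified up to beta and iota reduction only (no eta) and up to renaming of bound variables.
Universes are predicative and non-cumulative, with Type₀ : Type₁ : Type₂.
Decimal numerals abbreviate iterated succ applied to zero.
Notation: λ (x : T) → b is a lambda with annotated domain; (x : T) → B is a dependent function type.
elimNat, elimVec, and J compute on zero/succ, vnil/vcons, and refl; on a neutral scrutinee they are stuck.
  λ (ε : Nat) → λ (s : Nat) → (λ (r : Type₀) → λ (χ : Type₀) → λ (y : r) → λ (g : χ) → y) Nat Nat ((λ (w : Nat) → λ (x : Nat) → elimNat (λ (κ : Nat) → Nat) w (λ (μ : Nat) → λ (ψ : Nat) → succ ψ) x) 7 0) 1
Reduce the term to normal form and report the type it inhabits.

reduced normal form:
  λ (ε : Nat) → λ (s : Nat) → 7
the term's type:
  Nat → Nat → Nat
observation: 7 normal-order steps normalize the term, beginning with a beta-redex.


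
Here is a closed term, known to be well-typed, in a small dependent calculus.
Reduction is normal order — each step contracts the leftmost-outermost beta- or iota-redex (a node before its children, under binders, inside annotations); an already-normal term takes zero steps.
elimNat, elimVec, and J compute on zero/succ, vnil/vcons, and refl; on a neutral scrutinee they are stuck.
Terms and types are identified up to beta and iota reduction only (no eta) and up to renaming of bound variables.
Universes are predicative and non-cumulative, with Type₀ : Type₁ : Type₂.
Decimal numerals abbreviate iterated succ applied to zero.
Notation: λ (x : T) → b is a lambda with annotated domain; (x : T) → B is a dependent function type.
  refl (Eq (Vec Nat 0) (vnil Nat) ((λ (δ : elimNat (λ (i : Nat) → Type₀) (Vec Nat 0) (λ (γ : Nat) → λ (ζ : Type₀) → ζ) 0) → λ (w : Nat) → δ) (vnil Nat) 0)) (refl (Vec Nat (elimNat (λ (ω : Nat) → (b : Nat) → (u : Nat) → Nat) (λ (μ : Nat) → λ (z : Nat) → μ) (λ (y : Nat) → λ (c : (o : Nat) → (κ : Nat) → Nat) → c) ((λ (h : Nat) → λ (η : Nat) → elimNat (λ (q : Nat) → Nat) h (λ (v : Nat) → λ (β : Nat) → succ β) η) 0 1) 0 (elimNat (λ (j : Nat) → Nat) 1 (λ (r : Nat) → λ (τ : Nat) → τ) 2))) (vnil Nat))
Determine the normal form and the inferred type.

resulting normal form:
  refl (Eq (Vec Nat 0) (vnil Nat) (vnil Nat)) (refl (Vec Nat 0) (vnil Nat))
type:
  Eq (Eq (Vec Nat 0) (vnil Nat) (vnil Nat)) (refl (Vec Nat 0) (vnil Nat)) (refl (Vec Nat 0) (vnil Nat))


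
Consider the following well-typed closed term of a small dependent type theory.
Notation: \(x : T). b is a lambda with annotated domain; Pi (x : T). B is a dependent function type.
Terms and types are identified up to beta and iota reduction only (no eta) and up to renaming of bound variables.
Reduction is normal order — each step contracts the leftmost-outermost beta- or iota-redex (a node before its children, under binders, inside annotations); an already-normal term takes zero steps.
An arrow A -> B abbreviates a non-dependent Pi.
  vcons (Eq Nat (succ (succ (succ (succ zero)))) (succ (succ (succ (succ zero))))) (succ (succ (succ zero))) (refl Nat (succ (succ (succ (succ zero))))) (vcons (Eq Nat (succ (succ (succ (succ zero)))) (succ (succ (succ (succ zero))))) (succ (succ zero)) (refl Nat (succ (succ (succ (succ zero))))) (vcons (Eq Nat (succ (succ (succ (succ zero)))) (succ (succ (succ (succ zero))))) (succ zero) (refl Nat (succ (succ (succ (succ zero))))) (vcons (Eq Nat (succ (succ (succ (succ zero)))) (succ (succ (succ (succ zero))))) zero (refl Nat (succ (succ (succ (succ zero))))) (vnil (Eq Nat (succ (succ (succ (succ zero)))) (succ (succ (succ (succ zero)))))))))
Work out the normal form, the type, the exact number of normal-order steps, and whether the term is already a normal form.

reduced normal form:
  vcons (Eq Nat (succ (succ (succ (succ zero)))) (succ (succ (succ (succ zero))))) (succ (succ (succ zero))) (refl Nat (succ (succ (succ (succ zero))))) (vcons (Eq Nat (succ (succ (succ (succ zero)))) (succ (succ (succ (succ zero))))) (succ (succ zero)) (refl Nat (succ (succ (succ (succ zero))))) (vcons (Eq Nat (succ (succ (succ (succ zero)))) (succ (succ (succ (succ zero))))) (succ zero) (refl Nat (succ (succ (succ (succ zero))))) (vcons (Eq Nat (succ (succ (succ (succ zero)))) (succ (succ (succ (succ zero))))) zero (refl Nat (succ (succ (succ (succ zero))))) (vnil (Eq Nat (succ (succ (succ (succ zero)))) (succ (succ (succ (succ zero)))))))))
the term's type:
  Vec (Eq Nat (succ (succ (succ (succ zero)))) (succ (succ (succ (succ zero))))) (succ (succ (succ (succ zero))))
reduction steps (normal order): 0
term was already normal: yes


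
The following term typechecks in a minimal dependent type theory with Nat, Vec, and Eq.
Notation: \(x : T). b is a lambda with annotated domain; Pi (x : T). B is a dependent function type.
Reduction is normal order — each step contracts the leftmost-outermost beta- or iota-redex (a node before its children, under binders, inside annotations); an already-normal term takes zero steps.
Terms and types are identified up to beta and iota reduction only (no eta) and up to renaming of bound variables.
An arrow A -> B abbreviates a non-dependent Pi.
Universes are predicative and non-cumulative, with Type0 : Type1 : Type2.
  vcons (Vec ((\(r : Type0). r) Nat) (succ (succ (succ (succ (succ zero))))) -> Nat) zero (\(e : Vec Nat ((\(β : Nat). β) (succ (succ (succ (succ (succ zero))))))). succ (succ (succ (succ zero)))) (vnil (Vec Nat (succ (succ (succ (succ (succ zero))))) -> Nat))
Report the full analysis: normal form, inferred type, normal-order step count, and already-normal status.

normal form:
  vcons (Vec Nat (succ (succ (succ (succ (succ zero))))) -> Nat) zero (\(r : Vec Nat (succ (succ (succ (succ (succ zero)))))). succ (succ (succ (succ zero)))) (vnil (Vec Nat (succ (succ (succ (succ (succ zero))))) -> Nat))
inferred type:
  Vec (Vec Nat (succ (succ (succ (succ (succ zero))))) -> Nat) (succ zero)
normal-order step count: 2
started in normal form: no
first redex: a beta-redex


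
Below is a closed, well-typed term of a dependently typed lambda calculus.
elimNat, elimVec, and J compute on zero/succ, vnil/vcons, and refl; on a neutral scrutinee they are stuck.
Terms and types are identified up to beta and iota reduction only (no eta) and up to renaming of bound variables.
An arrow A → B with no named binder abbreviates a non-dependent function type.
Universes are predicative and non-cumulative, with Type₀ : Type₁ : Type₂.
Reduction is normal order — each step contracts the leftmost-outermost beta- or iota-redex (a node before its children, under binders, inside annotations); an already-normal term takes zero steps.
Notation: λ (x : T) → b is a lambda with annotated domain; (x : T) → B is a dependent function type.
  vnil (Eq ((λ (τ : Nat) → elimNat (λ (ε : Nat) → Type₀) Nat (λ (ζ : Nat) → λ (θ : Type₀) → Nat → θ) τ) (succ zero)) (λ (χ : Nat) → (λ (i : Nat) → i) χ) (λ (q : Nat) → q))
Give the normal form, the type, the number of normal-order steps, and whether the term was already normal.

resulting normal form:
  vnil (Eq (Nat → Nat) (λ (τ : Nat) → τ) (λ (ε : Nat) → ε))
the term's type:
  Vec (Eq (Nat → Nat) (λ (τ : Nat) → τ) (λ (ε : Nat) → ε)) zero
normal-order step count: 6
term was already normal: no
first redex: a beta-redex


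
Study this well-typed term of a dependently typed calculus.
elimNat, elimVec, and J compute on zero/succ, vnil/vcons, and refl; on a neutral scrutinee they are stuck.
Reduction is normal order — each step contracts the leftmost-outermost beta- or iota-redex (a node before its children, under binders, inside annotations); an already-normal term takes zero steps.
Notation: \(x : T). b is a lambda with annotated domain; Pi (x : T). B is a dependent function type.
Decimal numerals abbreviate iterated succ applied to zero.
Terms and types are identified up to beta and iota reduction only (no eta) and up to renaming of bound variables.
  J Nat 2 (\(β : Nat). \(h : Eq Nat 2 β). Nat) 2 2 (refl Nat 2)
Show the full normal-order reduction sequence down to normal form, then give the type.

normal-order reduction:
  J Nat 2 (\(β : Nat). \(h : Eq Nat 2 β). Nat) 2 2 (refl Nat 2)
  ~> 2
the term's type:
  Nat


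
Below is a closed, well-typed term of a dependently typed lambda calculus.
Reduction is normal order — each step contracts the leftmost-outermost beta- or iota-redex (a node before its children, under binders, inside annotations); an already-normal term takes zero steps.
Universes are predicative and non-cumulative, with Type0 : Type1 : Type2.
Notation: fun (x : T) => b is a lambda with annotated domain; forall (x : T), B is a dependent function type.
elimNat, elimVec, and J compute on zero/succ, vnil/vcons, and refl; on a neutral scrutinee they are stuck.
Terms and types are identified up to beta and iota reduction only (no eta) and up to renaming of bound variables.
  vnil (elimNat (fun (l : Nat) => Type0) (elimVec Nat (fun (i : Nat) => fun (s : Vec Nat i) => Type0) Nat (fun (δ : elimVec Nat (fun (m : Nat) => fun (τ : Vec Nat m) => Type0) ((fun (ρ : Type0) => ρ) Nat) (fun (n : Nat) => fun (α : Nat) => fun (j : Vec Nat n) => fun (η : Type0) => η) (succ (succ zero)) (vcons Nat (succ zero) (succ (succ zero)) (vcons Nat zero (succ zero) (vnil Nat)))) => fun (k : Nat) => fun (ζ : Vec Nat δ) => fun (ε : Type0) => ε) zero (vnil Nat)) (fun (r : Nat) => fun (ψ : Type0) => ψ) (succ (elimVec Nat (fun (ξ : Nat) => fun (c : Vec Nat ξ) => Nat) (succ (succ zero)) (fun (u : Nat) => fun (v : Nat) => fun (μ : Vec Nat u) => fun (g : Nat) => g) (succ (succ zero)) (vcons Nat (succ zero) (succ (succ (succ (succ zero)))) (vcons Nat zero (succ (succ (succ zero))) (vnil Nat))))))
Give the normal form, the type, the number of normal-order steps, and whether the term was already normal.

resulting normal form:
  vnil Nat
inferred type:
  Vec Nat zero
reduction steps (normal order): 22
started in normal form: no
first redex: an elimNat iota-redex


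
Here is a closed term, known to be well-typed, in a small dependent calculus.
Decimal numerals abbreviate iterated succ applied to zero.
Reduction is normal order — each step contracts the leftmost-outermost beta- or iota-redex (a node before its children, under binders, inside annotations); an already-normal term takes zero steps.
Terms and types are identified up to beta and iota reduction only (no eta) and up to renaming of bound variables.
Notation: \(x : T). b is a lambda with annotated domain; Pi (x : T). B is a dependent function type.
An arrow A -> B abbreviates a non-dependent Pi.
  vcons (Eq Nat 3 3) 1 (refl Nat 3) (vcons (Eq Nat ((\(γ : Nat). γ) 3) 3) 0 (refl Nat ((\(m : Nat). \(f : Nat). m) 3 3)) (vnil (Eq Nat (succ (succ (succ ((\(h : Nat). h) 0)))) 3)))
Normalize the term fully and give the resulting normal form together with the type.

normal form:
  vcons (Eq Nat 3 3) 1 (refl Nat 3) (vcons (Eq Nat 3 3) 0 (refl Nat 3) (vnil (Eq Nat 3 3)))
inferred type:
  Vec (Eq Nat 3 3) 2
observation: the leftmost-outermost redex is a beta-redex, and normalization takes 4 steps.


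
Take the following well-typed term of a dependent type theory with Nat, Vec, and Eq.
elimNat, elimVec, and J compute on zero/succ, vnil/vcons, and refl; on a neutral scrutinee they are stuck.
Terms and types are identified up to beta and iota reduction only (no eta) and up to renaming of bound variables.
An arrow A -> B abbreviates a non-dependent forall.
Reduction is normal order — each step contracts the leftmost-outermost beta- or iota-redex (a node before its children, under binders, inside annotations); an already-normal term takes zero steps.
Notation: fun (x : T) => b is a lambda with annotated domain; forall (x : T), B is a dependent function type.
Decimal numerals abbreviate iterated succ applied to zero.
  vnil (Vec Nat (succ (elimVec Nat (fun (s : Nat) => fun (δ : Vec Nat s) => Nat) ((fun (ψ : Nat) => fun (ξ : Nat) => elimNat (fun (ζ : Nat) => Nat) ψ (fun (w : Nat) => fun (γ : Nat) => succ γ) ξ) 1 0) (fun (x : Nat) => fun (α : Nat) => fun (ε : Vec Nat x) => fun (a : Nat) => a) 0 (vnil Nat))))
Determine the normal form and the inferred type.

normal form:
  vnil (Vec Nat 2)
the term's type:
  Vec (Vec Nat 2) 0
observation: the term reaches its normal form after 4 normal-order steps.


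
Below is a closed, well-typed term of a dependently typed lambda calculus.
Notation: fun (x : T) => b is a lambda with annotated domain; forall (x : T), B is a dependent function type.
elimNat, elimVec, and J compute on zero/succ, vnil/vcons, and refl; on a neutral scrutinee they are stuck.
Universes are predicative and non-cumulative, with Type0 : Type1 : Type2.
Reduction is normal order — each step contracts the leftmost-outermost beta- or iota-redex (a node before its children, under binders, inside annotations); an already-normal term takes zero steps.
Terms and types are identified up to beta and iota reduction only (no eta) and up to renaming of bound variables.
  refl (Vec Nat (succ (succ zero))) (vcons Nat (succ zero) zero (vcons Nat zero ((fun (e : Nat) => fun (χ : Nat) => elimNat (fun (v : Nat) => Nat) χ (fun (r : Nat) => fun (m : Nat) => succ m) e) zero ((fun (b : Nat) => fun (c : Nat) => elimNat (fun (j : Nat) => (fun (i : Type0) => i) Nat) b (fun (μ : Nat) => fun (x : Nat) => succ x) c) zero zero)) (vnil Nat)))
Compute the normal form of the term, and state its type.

normal form:
  refl (Vec Nat (succ (succ zero))) (vcons Nat (succ zero) zero (vcons Nat zero zero (vnil Nat)))
type:
  Eq (Vec Nat (succ (succ zero))) (vcons Nat (succ zero) zero (vcons Nat zero zero (vnil Nat))) (vcons Nat (succ zero) zero (vcons Nat zero zero (vnil Nat)))


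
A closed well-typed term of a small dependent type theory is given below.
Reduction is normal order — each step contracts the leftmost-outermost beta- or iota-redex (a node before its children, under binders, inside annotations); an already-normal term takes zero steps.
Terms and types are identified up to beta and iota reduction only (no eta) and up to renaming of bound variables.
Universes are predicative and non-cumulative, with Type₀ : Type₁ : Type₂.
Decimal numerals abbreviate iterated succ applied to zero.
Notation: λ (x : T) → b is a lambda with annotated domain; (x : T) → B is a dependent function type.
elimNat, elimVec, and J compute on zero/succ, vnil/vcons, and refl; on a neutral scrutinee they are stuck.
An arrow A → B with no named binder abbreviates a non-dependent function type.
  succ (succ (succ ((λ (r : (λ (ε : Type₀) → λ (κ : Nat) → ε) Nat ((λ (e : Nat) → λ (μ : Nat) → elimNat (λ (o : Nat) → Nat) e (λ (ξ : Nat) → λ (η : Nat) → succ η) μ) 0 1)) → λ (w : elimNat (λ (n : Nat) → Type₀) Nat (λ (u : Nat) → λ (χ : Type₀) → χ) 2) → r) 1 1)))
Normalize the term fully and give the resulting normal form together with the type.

normal form:
  4
inferred type:
  Nat


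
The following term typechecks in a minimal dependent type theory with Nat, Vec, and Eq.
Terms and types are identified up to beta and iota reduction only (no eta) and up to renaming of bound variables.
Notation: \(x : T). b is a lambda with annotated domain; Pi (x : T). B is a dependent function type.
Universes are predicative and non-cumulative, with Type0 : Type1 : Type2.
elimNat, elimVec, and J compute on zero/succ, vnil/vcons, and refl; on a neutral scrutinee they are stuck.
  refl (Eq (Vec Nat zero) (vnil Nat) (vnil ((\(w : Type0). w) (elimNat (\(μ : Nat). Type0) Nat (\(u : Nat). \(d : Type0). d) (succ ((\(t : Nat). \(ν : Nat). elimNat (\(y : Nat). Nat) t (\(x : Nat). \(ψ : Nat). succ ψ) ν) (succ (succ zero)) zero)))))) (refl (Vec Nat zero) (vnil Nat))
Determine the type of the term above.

inferred type:
  Eq (Eq (Vec Nat zero) (vnil Nat) (vnil Nat)) (refl (Vec Nat zero) (vnil Nat)) (refl (Vec Nat zero) (vnil Nat))


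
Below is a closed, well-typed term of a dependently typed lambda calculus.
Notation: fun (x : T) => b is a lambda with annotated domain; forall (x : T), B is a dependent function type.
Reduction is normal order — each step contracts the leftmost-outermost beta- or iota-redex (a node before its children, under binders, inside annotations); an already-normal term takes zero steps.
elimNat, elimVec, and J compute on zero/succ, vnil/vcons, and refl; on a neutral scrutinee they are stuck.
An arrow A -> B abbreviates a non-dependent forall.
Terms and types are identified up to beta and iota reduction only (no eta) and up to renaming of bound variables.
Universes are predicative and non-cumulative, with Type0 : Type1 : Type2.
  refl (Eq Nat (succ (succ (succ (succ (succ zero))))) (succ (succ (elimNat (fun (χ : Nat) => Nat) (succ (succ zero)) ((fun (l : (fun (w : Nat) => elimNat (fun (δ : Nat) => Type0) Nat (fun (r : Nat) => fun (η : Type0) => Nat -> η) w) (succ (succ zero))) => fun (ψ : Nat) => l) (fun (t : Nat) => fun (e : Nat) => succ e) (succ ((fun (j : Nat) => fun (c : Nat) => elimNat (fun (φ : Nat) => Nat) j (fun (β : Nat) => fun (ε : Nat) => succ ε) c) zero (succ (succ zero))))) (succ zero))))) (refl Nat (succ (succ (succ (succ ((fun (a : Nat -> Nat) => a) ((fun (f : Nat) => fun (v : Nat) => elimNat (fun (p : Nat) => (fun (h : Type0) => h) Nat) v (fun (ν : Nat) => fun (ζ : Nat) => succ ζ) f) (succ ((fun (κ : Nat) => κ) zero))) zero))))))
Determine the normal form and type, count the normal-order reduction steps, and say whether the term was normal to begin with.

reduced normal form:
  refl (Eq Nat (succ (succ (succ (succ (succ zero))))) (succ (succ (succ (succ (succ zero)))))) (refl Nat (succ (succ (succ (succ (succ zero))))))
the term's type:
  Eq (Eq Nat (succ (succ (succ (succ (succ zero))))) (succ (succ (succ (succ (succ zero)))))) (refl Nat (succ (succ (succ (succ (succ zero)))))) (refl Nat (succ (succ (succ (succ (succ zero))))))
normal-order step count: 15
started in normal form: no
first contracted redex: an elimNat iota-redex


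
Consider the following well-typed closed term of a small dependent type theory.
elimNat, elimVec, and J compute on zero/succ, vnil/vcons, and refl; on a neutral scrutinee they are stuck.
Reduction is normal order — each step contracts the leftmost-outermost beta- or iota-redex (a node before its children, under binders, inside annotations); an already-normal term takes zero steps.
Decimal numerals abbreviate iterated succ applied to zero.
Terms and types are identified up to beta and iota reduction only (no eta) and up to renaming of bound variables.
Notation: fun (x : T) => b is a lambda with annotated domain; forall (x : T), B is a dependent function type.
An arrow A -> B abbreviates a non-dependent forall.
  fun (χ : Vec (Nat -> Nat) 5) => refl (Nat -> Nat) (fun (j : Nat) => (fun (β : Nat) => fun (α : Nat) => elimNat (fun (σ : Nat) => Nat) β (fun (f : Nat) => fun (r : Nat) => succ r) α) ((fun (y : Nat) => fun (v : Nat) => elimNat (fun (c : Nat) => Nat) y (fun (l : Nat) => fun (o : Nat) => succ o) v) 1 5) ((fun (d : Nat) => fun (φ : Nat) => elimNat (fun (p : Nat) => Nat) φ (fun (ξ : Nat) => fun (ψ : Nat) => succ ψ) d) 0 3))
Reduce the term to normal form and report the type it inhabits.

resulting normal form:
  fun (χ : Vec (Nat -> Nat) 5) => refl (Nat -> Nat) (fun (j : Nat) => 9)
type:
  Vec (Nat -> Nat) 5 -> Eq (Nat -> Nat) (fun (χ : Nat) => 9) (fun (j : Nat) => 9)
observation: the first redex contracted is a beta-redex; the normal form is reached in 33 normal-order steps.


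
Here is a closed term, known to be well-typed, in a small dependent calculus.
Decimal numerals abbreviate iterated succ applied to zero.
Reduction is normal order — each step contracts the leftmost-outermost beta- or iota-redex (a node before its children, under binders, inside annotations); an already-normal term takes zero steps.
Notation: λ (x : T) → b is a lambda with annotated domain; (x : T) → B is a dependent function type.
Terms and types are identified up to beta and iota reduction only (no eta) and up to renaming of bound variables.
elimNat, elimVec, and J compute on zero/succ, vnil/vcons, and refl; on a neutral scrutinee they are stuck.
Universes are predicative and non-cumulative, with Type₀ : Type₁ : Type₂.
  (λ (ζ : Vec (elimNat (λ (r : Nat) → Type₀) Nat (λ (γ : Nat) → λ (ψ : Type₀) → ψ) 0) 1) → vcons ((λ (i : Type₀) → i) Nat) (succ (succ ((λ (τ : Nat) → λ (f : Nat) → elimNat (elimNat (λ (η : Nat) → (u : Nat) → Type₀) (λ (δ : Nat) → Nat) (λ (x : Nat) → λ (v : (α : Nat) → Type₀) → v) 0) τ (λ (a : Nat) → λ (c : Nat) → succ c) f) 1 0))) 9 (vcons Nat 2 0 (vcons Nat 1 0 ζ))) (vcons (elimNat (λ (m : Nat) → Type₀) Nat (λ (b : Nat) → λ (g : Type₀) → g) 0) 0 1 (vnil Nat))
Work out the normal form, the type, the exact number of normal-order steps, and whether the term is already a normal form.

reduced normal form:
  vcons Nat 3 9 (vcons Nat 2 0 (vcons Nat 1 0 (vcons Nat 0 1 (vnil Nat))))
type:
  Vec Nat 4
reduction steps (normal order): 6
already normal: no
first contracted redex: a beta-redex


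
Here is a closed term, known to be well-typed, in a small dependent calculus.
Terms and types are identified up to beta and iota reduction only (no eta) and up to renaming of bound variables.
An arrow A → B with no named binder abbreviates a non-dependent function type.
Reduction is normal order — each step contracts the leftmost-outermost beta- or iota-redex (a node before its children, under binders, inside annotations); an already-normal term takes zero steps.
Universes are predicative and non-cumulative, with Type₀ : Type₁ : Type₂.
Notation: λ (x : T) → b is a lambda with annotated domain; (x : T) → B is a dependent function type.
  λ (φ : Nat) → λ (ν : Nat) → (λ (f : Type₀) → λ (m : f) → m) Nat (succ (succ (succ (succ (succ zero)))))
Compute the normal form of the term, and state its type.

reduced normal form:
  λ (φ : Nat) → λ (ν : Nat) → succ (succ (succ (succ (succ zero))))
inferred type:
  Nat → Nat → Nat


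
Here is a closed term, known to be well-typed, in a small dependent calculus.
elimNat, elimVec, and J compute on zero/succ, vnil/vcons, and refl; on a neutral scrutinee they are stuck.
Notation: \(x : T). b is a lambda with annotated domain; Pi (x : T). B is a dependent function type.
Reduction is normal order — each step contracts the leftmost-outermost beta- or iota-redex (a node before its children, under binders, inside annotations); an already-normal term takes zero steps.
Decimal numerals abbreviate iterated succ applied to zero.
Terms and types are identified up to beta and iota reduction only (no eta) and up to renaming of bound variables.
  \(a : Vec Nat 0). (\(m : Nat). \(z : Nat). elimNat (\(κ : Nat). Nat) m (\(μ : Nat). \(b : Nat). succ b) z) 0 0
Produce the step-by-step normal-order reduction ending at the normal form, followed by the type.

reduction (normal order):
  \(a : Vec Nat 0). (\(m : Nat). \(z : Nat). elimNat (\(κ : Nat). Nat) m (\(μ : Nat). \(b : Nat). succ b) z) 0 0
  ~> \(a : Vec Nat 0). (\(m : Nat). elimNat (\(z : Nat). Nat) 0 (\(κ : Nat). \(μ : Nat). succ μ) m) 0
  ~> \(a : Vec Nat 0). elimNat (\(m : Nat). Nat) 0 (\(z : Nat). \(κ : Nat). succ κ) 0
  ~> \(a : Vec Nat 0). 0
inferred type:
  Pi (a : Vec Nat 0). Nat


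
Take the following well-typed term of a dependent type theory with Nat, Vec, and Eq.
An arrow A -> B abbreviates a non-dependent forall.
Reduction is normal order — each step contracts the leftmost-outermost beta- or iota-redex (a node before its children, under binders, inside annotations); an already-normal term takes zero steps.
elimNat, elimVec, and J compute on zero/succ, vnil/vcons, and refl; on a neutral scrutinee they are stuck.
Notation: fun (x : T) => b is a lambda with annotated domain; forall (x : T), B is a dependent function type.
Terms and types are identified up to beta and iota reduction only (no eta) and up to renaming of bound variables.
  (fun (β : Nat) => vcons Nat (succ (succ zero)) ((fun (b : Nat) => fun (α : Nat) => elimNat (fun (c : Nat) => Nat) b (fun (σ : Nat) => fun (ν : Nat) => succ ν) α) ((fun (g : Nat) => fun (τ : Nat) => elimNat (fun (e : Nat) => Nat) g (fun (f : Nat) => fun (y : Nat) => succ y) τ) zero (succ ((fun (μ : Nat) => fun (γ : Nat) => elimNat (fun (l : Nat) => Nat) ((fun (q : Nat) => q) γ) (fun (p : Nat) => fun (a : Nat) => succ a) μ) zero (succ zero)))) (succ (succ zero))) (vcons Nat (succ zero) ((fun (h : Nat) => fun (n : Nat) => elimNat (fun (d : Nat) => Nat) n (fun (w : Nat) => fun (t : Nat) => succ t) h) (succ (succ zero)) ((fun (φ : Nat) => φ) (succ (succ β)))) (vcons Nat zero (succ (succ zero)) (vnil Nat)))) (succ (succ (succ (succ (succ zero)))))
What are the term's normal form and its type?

normal form:
  vcons Nat (succ (succ zero)) (succ (succ (succ (succ zero)))) (vcons Nat (succ zero) (succ (succ (succ (succ (succ (succ (succ (succ (succ zero))))))))) (vcons Nat zero (succ (succ zero)) (vnil Nat)))
inferred type:
  Vec Nat (succ (succ (succ zero)))
observation: the first redex contracted is a beta-redex; the normal form is reached in 33 normal-order steps.


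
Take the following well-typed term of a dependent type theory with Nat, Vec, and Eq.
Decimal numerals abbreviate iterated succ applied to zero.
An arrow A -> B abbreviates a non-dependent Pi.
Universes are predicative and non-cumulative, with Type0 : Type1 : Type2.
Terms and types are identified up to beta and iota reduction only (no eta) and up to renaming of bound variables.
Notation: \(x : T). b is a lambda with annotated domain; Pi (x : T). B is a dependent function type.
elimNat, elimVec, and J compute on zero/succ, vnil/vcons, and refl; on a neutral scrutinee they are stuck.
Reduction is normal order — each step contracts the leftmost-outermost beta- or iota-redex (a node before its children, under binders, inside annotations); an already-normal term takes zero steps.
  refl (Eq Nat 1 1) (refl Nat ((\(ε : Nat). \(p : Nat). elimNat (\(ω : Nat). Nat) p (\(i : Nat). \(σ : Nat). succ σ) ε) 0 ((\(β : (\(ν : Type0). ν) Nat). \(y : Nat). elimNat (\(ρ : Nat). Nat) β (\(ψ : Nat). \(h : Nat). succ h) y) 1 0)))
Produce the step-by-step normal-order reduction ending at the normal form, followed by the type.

normal-order reduction sequence:
  refl (Eq Nat 1 1) (refl Nat ((\(ε : Nat). \(p : Nat). elimNat (\(ω : Nat). Nat) p (\(i : Nat). \(σ : Nat). succ σ) ε) 0 ((\(β : (\(ν : Type0). ν) Nat). \(y : Nat). elimNat (\(ρ : Nat). Nat) β (\(ψ : Nat). \(h : Nat). succ h) y) 1 0)))
  ~> refl (Eq Nat 1 1) (refl Nat ((\(ε : Nat). elimNat (\(p : Nat). Nat) ε (\(ω : Nat). \(i : Nat). succ i) 0) ((\(σ : (\(β : Type0). β) Nat). \(ν : Nat). elimNat (\(y : Nat). Nat) σ (\(ρ : Nat). \(ψ : Nat). succ ψ) ν) 1 0)))
  ~> refl (Eq Nat 1 1) (refl Nat (elimNat (\(ε : Nat). Nat) ((\(p : (\(ω : Type0). ω) Nat). \(i : Nat). elimNat (\(σ : Nat). Nat) p (\(β : Nat). \(ν : Nat). succ ν) i) 1 0) (\(y : Nat). \(ρ : Nat). succ ρ) 0))
  ~> refl (Eq Nat 1 1) (refl Nat ((\(ε : (\(p : Type0). p) Nat). \(ω : Nat). elimNat (\(i : Nat). Nat) ε (\(σ : Nat). \(β : Nat). succ β) ω) 1 0))
  ~> refl (Eq Nat 1 1) (refl Nat ((\(ε : Nat). elimNat (\(p : Nat). Nat) 1 (\(ω : Nat). \(i : Nat). succ i) ε) 0))
  ~> refl (Eq Nat 1 1) (refl Nat (elimNat (\(ε : Nat). Nat) 1 (\(p : Nat). \(ω : Nat). succ ω) 0))
  ~> refl (Eq Nat 1 1) (refl Nat 1)
type:
  Eq (Eq Nat 1 1) (refl Nat 1) (refl Nat 1)


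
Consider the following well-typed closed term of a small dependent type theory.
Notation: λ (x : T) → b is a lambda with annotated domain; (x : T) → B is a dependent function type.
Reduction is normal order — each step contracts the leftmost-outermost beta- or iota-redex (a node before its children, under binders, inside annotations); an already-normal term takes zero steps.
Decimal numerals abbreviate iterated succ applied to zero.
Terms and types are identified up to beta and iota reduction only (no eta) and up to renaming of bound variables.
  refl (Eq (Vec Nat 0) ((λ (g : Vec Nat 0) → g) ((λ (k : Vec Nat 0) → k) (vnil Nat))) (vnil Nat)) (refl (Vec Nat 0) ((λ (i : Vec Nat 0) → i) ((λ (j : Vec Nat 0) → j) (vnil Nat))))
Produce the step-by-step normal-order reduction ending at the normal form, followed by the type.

normal-order reduction:
  refl (Eq (Vec Nat 0) ((λ (g : Vec Nat 0) → g) ((λ (k : Vec Nat 0) → k) (vnil Nat))) (vnil Nat)) (refl (Vec Nat 0) ((λ (i : Vec Nat 0) → i) ((λ (j : Vec Nat 0) → j) (vnil Nat))))
  ~> refl (Eq (Vec Nat 0) ((λ (g : Vec Nat 0) → g) (vnil Nat)) (vnil Nat)) (refl (Vec Nat 0) ((λ (k : Vec Nat 0) → k) ((λ (i : Vec Nat 0) → i) (vnil Nat))))
  ~> refl (Eq (Vec Nat 0) (vnil Nat) (vnil Nat)) (refl (Vec Nat 0) ((λ (g : Vec Nat 0) → g) ((λ (k : Vec Nat 0) → k) (vnil Nat))))
  ~> refl (Eq (Vec Nat 0) (vnil Nat) (vnil Nat)) (refl (Vec Nat 0) ((λ (g : Vec Nat 0) → g) (vnil Nat)))
  ~> refl (Eq (Vec Nat 0) (vnil Nat) (vnil Nat)) (refl (Vec Nat 0) (vnil Nat))
type:
  Eq (Eq (Vec Nat 0) (vnil Nat) (vnil Nat)) (refl (Vec Nat 0) (vnil Nat)) (refl (Vec Nat 0) (vnil Nat))


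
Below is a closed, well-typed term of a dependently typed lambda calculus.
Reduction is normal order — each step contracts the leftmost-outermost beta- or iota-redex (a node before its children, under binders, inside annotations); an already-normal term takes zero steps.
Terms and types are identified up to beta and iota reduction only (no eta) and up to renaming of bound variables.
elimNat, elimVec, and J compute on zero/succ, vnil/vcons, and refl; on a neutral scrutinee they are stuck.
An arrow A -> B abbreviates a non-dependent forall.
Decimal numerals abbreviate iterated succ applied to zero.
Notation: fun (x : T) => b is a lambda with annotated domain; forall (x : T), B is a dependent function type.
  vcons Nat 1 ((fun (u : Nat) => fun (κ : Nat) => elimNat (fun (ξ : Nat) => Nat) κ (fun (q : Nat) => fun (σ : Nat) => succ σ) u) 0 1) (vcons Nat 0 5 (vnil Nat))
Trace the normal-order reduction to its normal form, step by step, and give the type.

reduction (normal order):
  vcons Nat 1 ((fun (u : Nat) => fun (κ : Nat) => elimNat (fun (ξ : Nat) => Nat) κ (fun (q : Nat) => fun (σ : Nat) => succ σ) u) 0 1) (vcons Nat 0 5 (vnil Nat))
  ~> vcons Nat 1 ((fun (u : Nat) => elimNat (fun (κ : Nat) => Nat) u (fun (ξ : Nat) => fun (q : Nat) => succ q) 0) 1) (vcons Nat 0 5 (vnil Nat))
  ~> vcons Nat 1 (elimNat (fun (u : Nat) => Nat) 1 (fun (κ : Nat) => fun (ξ : Nat) => succ ξ) 0) (vcons Nat 0 5 (vnil Nat))
  ~> vcons Nat 1 1 (vcons Nat 0 5 (vnil Nat))
the term's type:
  Vec Nat 2


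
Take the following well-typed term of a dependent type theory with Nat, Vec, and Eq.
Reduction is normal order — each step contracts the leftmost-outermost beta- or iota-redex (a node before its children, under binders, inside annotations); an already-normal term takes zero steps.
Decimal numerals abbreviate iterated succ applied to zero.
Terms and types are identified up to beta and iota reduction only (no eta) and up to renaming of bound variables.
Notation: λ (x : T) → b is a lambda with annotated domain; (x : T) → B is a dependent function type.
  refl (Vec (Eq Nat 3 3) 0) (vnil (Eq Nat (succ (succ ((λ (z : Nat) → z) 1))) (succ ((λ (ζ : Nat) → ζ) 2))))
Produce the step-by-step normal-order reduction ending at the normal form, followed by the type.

reduction (normal order):
  refl (Vec (Eq Nat 3 3) 0) (vnil (Eq Nat (succ (succ ((λ (z : Nat) → z) 1))) (succ ((λ (ζ : Nat) → ζ) 2))))
  ~> refl (Vec (Eq Nat 3 3) 0) (vnil (Eq Nat 3 (succ ((λ (z : Nat) → z) 2))))
  ~> refl (Vec (Eq Nat 3 3) 0) (vnil (Eq Nat 3 3))
inferred type:
  Eq (Vec (Eq Nat 3 3) 0) (vnil (Eq Nat 3 3)) (vnil (Eq Nat 3 3))
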